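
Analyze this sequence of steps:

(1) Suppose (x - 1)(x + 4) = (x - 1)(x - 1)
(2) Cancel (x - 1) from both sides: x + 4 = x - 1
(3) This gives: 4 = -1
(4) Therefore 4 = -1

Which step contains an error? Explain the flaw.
Step 2: Cancel (x - 1) from both sides: x + 4 = x - 1

Step 2 cancels (x - 1) from both sides. This is only valid if (x - 1) ≠ 0, i.e., x ≠ 1. When x = 1, both sides equal zero regardless of the other factors. The correct approach requires considering x = 1 as a separate case.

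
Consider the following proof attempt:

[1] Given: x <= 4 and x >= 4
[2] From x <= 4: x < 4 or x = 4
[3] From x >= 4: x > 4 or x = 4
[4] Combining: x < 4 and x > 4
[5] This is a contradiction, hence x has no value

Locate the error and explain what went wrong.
Step 4: Combining: x < 4 and x > 4

Step 4 incorrectly combines the conditions. From x <= 4 and x >= 4, the intersection is x = 4. The error treats the 'or' cases as 'and' requirements. The correct conclusion is that x = 4 is the unique solution, not that no solution exists.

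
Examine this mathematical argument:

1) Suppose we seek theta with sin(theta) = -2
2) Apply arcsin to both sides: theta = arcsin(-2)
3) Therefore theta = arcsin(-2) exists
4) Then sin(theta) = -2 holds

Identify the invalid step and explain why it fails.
Step 2: Apply arcsin to both sides: theta = arcsin(-2)

Step 2 applies arcsin to -2. However, arcsin(x) is only defined for x in [-1, 1] because sin(theta) can only produce values in that range. Since |-2| > 1, arcsin(-2) is undefined. There is no angle whose sine equals -2.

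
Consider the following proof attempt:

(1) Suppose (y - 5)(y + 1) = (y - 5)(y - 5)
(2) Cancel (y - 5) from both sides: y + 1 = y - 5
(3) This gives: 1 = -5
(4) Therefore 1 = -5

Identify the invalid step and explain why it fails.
Step 2: Cancel (y - 5) from both sides: y + 1 = y - 5

Step 2 cancels (y - 5) from both sides. This is only valid if (y - 5) ≠ 0, i.e., y ≠ 5. When y = 5, both sides equal zero regardless of the other factors. The correct approach requires considering y = 5 as a separate case.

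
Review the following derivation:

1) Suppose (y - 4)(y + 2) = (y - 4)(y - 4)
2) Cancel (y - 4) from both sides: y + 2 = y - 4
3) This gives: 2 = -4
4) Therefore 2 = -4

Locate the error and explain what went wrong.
Step 2: Cancel (y - 4) from both sides: y + 2 = y - 4

Step 2 cancels (y - 4) from both sides. This is only valid if (y - 4) ≠ 0, i.e., y ≠ 4. When y = 4, both sides equal zero regardless of the other factors. The correct approach requires considering y = 4 as a separate case.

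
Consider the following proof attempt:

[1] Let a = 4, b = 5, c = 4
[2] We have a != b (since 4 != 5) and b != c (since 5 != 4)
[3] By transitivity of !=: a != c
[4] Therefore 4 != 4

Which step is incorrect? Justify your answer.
Step 3: By transitivity of !=: a != c

Step 3 incorrectly applies transitivity to the '!=' relation. Transitivity states: if a R b and b R c, then a R c. However, '!=' is not transitive. Counterexample: 4 != 5 and 5 != 4, but 4 = 4 (both equal 4). Transitivity holds for relations like <, <=, =, but not for !=.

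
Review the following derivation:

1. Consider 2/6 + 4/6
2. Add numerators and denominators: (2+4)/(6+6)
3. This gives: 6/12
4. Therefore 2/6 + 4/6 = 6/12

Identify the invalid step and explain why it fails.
Step 2: Add numerators and denominators: (2+4)/(6+6)

Step 2 incorrectly adds fractions by separately adding numerators and denominators. This is wrong. The correct method requires a common denominator: 2/6 + 4/6 = (2×6 + 4×6)/(6×6) = 36/36 = 1. The method used gives 6/12, which is different.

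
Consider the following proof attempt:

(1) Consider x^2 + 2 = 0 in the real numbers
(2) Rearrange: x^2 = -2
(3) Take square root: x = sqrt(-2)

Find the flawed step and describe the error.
Step 3: Take square root: x = sqrt(-2)

Step 3 takes the square root of -2, which is negative. In the real number system, the square root of a negative number is undefined. The equation x^2 + 2 = 0 has no real solutions. Square roots of negative numbers only exist in the complex numbers.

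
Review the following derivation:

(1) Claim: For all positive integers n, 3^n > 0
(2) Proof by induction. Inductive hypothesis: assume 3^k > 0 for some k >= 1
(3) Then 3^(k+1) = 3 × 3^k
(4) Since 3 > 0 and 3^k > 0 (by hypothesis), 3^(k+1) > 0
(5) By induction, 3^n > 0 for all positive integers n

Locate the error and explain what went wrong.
Step 5: By induction, 3^n > 0 for all positive integers n

Step 5 concludes the proof by induction, but no base case was ever established. A valid induction proof requires: (1) a base case proving 3^1 > 0, and (2) an inductive step showing IF 3^k > 0 THEN 3^(k+1) > 0. Steps 2-4 correctly establish the inductive step, but without the base case the conclusion in step 5 does not follow.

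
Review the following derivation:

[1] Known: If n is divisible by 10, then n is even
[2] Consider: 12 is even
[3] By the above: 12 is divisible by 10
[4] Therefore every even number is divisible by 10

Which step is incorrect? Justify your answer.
Step 3: By the above: 12 is divisible by 10

Step 3 commits the fallacy of affirming the consequent. The known fact 'divisible by 10 → even' does NOT imply 'even → divisible by 10'. That would be the converse, which is false. For example, 12 is even but 12 ÷ 10 = 1.20, which is not an integer.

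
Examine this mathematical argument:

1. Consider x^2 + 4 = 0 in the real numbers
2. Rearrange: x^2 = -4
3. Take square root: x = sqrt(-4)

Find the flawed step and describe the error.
Step 3: Take square root: x = sqrt(-4)

Step 3 takes the square root of -4, which is negative. In the real number system, the square root of a negative number is undefined. The equation x^2 + 4 = 0 has no real solutions. Square roots of negative numbers only exist in the complex numbers.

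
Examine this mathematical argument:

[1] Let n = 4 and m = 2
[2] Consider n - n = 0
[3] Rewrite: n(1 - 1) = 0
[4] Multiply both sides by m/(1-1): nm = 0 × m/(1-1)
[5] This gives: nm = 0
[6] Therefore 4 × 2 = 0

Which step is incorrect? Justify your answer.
Step 4: Multiply both sides by m/(1-1): nm = 0 × m/(1-1)

Step 4 multiplies both sides by m/(1-1). However, 1-1 = 0, so this is multiplication by m/0, which is undefined. We cannot multiply by an undefined expression.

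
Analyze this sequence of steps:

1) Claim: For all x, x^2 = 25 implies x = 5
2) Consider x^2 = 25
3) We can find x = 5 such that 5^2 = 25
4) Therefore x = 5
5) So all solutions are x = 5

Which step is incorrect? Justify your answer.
Step 4: Therefore x = 5

Step 4 incorrectly concludes that x = 5 is the only solution. The proof shows that x = 5 is A solution (existence), but does not show it is the ONLY solution (uniqueness). In fact, x = -5 is also a solution since (-5)^2 = 25. Finding one solution doesn't prove there are no others.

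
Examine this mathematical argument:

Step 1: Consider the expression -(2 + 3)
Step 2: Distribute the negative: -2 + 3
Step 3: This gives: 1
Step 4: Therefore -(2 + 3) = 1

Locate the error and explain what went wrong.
Step 2: Distribute the negative: -2 + 3

Step 2 incorrectly distributes the negative sign. The correct distribution is -(2 + 3) = -2 - 3 = -5. The negative must be applied to both terms, not just the first. The error treats -(2 + 3) as -2 + 3, which equals 1 instead of -5.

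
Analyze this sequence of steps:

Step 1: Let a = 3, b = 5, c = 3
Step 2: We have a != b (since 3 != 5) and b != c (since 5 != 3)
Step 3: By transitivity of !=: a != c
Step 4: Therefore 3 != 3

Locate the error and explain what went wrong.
Step 3: By transitivity of !=: a != c

Step 3 incorrectly applies transitivity to the '!=' relation. Transitivity states: if a R b and b R c, then a R c. However, '!=' is not transitive. Counterexample: 3 != 5 and 5 != 3, but 3 = 3 (both equal 3). Transitivity holds for relations like <, <=, =, but not for !=.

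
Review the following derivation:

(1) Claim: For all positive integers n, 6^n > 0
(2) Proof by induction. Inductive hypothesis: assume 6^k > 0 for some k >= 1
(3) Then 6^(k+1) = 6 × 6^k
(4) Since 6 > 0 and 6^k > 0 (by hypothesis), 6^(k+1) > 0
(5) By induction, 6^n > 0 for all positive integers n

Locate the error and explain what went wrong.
Step 5: By induction, 6^n > 0 for all positive integers n

Step 5 concludes the proof by induction, but no base case was ever established. A valid induction proof requires: (1) a base case proving 6^1 > 0, and (2) an inductive step showing IF 6^k > 0 THEN 6^(k+1) > 0. Steps 2-4 correctly establish the inductive step, but without the base case the conclusion in step 5 does not follow.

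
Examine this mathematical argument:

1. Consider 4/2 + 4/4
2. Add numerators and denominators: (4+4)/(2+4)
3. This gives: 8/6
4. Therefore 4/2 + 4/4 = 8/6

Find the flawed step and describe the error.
Step 2: Add numerators and denominators: (4+4)/(2+4)

Step 2 incorrectly adds fractions by separately adding numerators and denominators. This is wrong. The correct method requires a common denominator: 4/2 + 4/4 = (4×4 + 4×2)/(2×4) = 24/8 = 3. The method used gives 8/6, which is different.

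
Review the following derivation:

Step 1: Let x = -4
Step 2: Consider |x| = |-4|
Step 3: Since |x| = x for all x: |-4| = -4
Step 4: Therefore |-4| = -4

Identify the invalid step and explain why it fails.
Step 3: Since |x| = x for all x: |-4| = -4

Step 3 incorrectly states that |x| = x for all x. The correct definition is |x| = x when x >= 0, and |x| = -x when x < 0. Since -4 < 0, we have |-4| = -(-4) = 4, not -4.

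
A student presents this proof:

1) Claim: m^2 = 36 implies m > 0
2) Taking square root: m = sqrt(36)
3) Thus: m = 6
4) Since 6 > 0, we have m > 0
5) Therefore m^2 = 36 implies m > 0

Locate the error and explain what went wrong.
Step 2: Taking square root: m = sqrt(36)

Step 2 takes the square root and assumes the positive root only. The equation m^2 = 36 actually has two solutions: m = 6 and m = -6. The proof silently assumes m > 0 without justification, then uses this assumption to conclude m > 0, which is circular. The counterexample m = -6 shows the claim is false.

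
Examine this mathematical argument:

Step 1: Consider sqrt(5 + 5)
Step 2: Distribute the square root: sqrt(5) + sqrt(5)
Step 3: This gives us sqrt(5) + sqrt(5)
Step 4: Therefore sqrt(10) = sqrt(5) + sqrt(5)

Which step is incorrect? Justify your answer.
Step 2: Distribute the square root: sqrt(5) + sqrt(5)

Step 2 incorrectly 'distributes' the square root over addition. The square root function does not distribute: sqrt(a + b) ≠ sqrt(a) + sqrt(b). In fact, sqrt(5 + 5) = sqrt(10) ≈ 3.1623, while sqrt(5) + sqrt(5) ≈ 4.4721.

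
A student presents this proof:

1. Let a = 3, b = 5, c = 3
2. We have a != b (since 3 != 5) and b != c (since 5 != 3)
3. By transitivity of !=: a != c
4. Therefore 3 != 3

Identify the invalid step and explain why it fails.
Step 3: By transitivity of !=: a != c

Step 3 incorrectly applies transitivity to the '!=' relation. Transitivity states: if a R b and b R c, then a R c. However, '!=' is not transitive. Counterexample: 3 != 5 and 5 != 3, but 3 = 3 (both equal 3). Transitivity holds for relations like <, <=, =, but not for !=.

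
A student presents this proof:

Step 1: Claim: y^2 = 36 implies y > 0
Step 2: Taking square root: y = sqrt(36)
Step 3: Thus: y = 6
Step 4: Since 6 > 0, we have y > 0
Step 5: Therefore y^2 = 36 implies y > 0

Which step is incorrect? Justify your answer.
Step 2: Taking square root: y = sqrt(36)

Step 2 takes the square root and assumes the positive root only. The equation y^2 = 36 actually has two solutions: y = 6 and y = -6. The proof silently assumes y > 0 without justification, then uses this assumption to conclude y > 0, which is circular. The counterexample y = -6 shows the claim is false.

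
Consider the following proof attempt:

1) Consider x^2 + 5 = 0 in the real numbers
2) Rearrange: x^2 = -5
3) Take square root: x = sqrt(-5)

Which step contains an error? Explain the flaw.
Step 3: Take square root: x = sqrt(-5)

Step 3 takes the square root of -5, which is negative. In the real number system, the square root of a negative number is undefined. The equation x^2 + 5 = 0 has no real solutions. Square roots of negative numbers only exist in the complex numbers.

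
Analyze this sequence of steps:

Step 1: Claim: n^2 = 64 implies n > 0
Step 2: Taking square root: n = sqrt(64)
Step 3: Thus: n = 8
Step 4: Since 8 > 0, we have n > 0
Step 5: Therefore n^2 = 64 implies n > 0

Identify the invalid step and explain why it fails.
Step 2: Taking square root: n = sqrt(64)

Step 2 takes the square root and assumes the positive root only. The equation n^2 = 64 actually has two solutions: n = 8 and n = -8. The proof silently assumes n > 0 without justification, then uses this assumption to conclude n > 0, which is circular. The counterexample n = -8 shows the claim is false.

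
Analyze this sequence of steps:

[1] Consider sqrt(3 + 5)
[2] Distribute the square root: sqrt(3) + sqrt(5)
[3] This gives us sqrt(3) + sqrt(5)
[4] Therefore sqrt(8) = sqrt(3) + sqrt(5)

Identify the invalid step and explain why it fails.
Step 2: Distribute the square root: sqrt(3) + sqrt(5)

Step 2 incorrectly 'distributes' the square root over addition. The square root function does not distribute: sqrt(a + b) ≠ sqrt(a) + sqrt(b). In fact, sqrt(3 + 5) = sqrt(8) ≈ 2.8284, while sqrt(3) + sqrt(5) ≈ 3.9681.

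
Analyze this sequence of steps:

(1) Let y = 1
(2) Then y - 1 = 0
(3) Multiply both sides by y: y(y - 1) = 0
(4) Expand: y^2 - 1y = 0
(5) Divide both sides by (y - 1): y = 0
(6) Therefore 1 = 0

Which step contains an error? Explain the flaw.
Step 5: Divide both sides by (y - 1): y = 0

Step 5 divides both sides by (y - 1). However, since y = 1, we have (y - 1) = 0. Division by zero is undefined, making this step invalid.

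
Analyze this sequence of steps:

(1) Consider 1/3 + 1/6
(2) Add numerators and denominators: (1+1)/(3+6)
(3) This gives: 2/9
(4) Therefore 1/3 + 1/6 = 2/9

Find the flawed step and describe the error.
Step 2: Add numerators and denominators: (1+1)/(3+6)

Step 2 incorrectly adds fractions by separately adding numerators and denominators. This is wrong. The correct method requires a common denominator: 1/3 + 1/6 = (1×6 + 1×3)/(3×6) = 9/18 = 1/2. The method used gives 2/9, which is different.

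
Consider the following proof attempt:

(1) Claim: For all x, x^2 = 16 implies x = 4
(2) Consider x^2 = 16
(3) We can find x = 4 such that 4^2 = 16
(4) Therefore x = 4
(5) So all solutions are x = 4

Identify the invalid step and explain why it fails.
Step 4: Therefore x = 4

Step 4 incorrectly concludes that x = 4 is the only solution. The proof shows that x = 4 is A solution (existence), but does not show it is the ONLY solution (uniqueness). In fact, x = -4 is also a solution since (-4)^2 = 16. Finding one solution doesn't prove there are no others.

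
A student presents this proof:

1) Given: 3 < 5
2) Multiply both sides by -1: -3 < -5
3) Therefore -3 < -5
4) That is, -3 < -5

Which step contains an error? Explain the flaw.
Step 2: Multiply both sides by -1: -3 < -5

Step 2 multiplies both sides by -1 but fails to reverse the inequality sign. When multiplying (or dividing) an inequality by a negative number, the direction must be reversed. Since 3 < 5, we should get -3 > -5, i.e., -3 > -5.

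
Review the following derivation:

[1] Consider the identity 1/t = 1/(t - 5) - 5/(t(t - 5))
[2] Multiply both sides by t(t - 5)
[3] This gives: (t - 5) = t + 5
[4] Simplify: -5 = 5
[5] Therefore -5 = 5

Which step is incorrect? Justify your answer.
Step 3: This gives: (t - 5) = t + 5

Step 3 makes a sign error when clearing denominators. Multiplying -5/(t(t - 5)) by t(t - 5) gives -5, not +5. The correct result is (t - 5) = t - 5, which is trivially true, not (t - 5) = t + 5. (Step 1 is a valid identity: 1/(t - 5) - 5/(t(t - 5)) = (t - 5)/(t(t - 5)) = 1/t.)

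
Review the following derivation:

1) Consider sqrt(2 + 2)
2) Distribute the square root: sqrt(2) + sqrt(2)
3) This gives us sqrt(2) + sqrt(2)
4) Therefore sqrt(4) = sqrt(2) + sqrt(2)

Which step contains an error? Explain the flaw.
Step 2: Distribute the square root: sqrt(2) + sqrt(2)

Step 2 incorrectly 'distributes' the square root over addition. The square root function does not distribute: sqrt(a + b) ≠ sqrt(a) + sqrt(b). In fact, sqrt(2 + 2) = sqrt(4) ≈ 2.0000, while sqrt(2) + sqrt(2) ≈ 2.8284.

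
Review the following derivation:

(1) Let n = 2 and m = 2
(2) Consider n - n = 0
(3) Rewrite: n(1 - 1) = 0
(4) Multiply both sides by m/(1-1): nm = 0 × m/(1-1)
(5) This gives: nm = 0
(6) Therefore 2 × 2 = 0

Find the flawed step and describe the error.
Step 4: Multiply both sides by m/(1-1): nm = 0 × m/(1-1)

Step 4 multiplies both sides by m/(1-1). However, 1-1 = 0, so this is multiplication by m/0, which is undefined. We cannot multiply by an undefined expression.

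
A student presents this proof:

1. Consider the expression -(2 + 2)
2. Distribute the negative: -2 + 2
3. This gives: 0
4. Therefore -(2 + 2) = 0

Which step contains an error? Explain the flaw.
Step 2: Distribute the negative: -2 + 2

Step 2 incorrectly distributes the negative sign. The correct distribution is -(2 + 2) = -2 - 2 = -4. The negative must be applied to both terms, not just the first. The error treats -(2 + 2) as -2 + 2, which equals 0 instead of -4.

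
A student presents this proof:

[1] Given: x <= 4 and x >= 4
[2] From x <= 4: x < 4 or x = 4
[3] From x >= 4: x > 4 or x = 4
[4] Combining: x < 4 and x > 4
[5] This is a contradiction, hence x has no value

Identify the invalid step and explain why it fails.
Step 4: Combining: x < 4 and x > 4

Step 4 incorrectly combines the conditions. From x <= 4 and x >= 4, the intersection is x = 4. The error treats the 'or' cases as 'and' requirements. The correct conclusion is that x = 4 is the unique solution, not that no solution exists.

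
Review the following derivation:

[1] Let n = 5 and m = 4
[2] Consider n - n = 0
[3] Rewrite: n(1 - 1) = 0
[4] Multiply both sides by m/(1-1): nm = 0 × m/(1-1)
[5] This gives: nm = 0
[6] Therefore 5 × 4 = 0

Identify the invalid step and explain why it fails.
Step 4: Multiply both sides by m/(1-1): nm = 0 × m/(1-1)

Step 4 multiplies both sides by m/(1-1). However, 1-1 = 0, so this is multiplication by m/0, which is undefined. We cannot multiply by an undefined expression.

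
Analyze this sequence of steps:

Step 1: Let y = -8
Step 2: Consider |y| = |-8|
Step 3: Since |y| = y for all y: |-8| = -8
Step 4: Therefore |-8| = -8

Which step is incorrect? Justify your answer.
Step 3: Since |y| = y for all y: |-8| = -8

Step 3 incorrectly states that |y| = y for all y. The correct definition is |y| = y when y >= 0, and |y| = -y when y < 0. Since -8 < 0, we have |-8| = -(-8) = 8, not -8.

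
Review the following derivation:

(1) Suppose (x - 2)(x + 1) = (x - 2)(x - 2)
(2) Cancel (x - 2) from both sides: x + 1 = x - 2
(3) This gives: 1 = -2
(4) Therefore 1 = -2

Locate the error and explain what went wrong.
Step 2: Cancel (x - 2) from both sides: x + 1 = x - 2

Step 2 cancels (x - 2) from both sides. This is only valid if (x - 2) ≠ 0, i.e., x ≠ 2. When x = 2, both sides equal zero regardless of the other factors. The correct approach requires considering x = 2 as a separate case.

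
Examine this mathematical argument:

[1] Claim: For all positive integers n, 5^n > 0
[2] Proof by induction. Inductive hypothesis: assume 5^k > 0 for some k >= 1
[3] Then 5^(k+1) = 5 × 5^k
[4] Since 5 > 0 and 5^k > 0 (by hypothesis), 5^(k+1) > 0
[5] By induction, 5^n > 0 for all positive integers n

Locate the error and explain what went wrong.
Step 5: By induction, 5^n > 0 for all positive integers n

Step 5 concludes the proof by induction, but no base case was ever established. A valid induction proof requires: (1) a base case proving 5^1 > 0, and (2) an inductive step showing IF 5^k > 0 THEN 5^(k+1) > 0. Steps 2-4 correctly establish the inductive step, but without the base case the conclusion in step 5 does not follow.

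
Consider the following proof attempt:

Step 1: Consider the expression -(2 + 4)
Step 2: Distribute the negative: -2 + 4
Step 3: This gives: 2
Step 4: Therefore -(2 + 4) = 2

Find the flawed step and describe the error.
Step 2: Distribute the negative: -2 + 4

Step 2 incorrectly distributes the negative sign. The correct distribution is -(2 + 4) = -2 - 4 = -6. The negative must be applied to both terms, not just the first. The error treats -(2 + 4) as -2 + 4, which equals 2 instead of -6.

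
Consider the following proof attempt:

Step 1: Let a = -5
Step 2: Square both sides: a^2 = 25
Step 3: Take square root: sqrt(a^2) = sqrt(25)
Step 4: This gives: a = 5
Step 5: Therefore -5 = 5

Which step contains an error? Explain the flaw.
Step 4: This gives: a = 5

Step 4 incorrectly states that sqrt(a^2) = a. The correct identity is sqrt(a^2) = |a|. Since a = -5 < 0, we have sqrt(a^2) = |-5| = 5, not a = -5.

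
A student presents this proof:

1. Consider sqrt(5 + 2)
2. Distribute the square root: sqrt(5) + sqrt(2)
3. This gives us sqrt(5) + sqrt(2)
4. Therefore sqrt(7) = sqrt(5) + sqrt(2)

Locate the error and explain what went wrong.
Step 2: Distribute the square root: sqrt(5) + sqrt(2)

Step 2 incorrectly 'distributes' the square root over addition. The square root function does not distribute: sqrt(a + b) ≠ sqrt(a) + sqrt(b). In fact, sqrt(5 + 2) = sqrt(7) ≈ 2.6458, while sqrt(5) + sqrt(2) ≈ 3.6503.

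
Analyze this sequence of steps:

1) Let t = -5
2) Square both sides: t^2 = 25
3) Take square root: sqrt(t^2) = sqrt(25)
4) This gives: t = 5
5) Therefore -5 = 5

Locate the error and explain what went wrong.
Step 4: This gives: t = 5

Step 4 incorrectly states that sqrt(t^2) = t. The correct identity is sqrt(t^2) = |t|. Since t = -5 < 0, we have sqrt(t^2) = |-5| = 5, not t = -5.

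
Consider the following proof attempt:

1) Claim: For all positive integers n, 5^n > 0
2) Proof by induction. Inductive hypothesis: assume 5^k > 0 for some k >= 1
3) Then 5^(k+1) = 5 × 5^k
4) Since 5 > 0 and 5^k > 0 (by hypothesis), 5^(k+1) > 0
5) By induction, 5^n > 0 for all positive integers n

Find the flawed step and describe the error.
Step 5: By induction, 5^n > 0 for all positive integers n

Step 5 concludes the proof by induction, but no base case was ever established. A valid induction proof requires: (1) a base case proving 5^1 > 0, and (2) an inductive step showing IF 5^k > 0 THEN 5^(k+1) > 0. Steps 2-4 correctly establish the inductive step, but without the base case the conclusion in step 5 does not follow.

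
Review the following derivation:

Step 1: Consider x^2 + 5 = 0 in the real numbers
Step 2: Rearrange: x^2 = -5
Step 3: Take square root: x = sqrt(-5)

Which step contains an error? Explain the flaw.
Step 3: Take square root: x = sqrt(-5)

Step 3 takes the square root of -5, which is negative. In the real number system, the square root of a negative number is undefined. The equation x^2 + 5 = 0 has no real solutions. Square roots of negative numbers only exist in the complex numbers.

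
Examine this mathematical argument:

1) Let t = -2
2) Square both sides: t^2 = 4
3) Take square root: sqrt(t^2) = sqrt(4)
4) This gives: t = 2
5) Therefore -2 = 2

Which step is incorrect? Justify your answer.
Step 4: This gives: t = 2

Step 4 incorrectly states that sqrt(t^2) = t. The correct identity is sqrt(t^2) = |t|. Since t = -2 < 0, we have sqrt(t^2) = |-2| = 2, not t = -2.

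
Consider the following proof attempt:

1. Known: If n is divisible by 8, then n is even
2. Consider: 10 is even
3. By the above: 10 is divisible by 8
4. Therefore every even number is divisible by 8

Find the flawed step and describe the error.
Step 3: By the above: 10 is divisible by 8

Step 3 commits the fallacy of affirming the consequent. The known fact 'divisible by 8 → even' does NOT imply 'even → divisible by 8'. That would be the converse, which is false. For example, 10 is even but 10 ÷ 8 = 1.25, which is not an integer.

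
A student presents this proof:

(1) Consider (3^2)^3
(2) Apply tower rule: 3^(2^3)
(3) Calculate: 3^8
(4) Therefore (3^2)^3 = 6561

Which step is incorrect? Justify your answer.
Step 2: Apply tower rule: 3^(2^3)

Step 2 incorrectly states that (a^b)^c = a^(b^c). The correct rule is (a^b)^c = a^(b×c). The actual value is (3^2)^3 = 3^6 = 729, not 3^8 = 6561.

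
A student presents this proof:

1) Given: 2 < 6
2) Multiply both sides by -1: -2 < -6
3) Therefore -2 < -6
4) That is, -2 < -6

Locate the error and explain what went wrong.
Step 2: Multiply both sides by -1: -2 < -6

Step 2 multiplies both sides by -1 but fails to reverse the inequality sign. When multiplying (or dividing) an inequality by a negative number, the direction must be reversed. Since 2 < 6, we should get -2 > -6, i.e., -2 > -6.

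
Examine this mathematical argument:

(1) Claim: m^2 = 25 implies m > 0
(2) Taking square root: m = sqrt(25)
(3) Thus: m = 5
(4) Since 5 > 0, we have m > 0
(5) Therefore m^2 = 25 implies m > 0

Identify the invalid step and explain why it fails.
Step 2: Taking square root: m = sqrt(25)

Step 2 takes the square root and assumes the positive root only. The equation m^2 = 25 actually has two solutions: m = 5 and m = -5. The proof silently assumes m > 0 without justification, then uses this assumption to conclude m > 0, which is circular. The counterexample m = -5 shows the claim is false.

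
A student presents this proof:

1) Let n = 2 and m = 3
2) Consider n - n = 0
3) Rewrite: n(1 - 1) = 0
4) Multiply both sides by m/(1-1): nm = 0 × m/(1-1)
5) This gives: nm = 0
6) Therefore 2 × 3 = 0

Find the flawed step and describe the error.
Step 4: Multiply both sides by m/(1-1): nm = 0 × m/(1-1)

Step 4 multiplies both sides by m/(1-1). However, 1-1 = 0, so this is multiplication by m/0, which is undefined. We cannot multiply by an undefined expression.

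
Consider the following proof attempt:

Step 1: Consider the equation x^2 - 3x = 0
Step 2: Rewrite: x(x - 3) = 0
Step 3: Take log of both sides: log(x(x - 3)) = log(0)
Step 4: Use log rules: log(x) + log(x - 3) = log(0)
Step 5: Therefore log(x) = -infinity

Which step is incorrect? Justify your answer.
Step 3: Take log of both sides: log(x(x - 3)) = log(0)

Step 3 takes the logarithm of both sides, resulting in log(0) on the right side. The logarithm is only defined for positive numbers; log(0) is undefined (approaches negative infinity). This operation is invalid.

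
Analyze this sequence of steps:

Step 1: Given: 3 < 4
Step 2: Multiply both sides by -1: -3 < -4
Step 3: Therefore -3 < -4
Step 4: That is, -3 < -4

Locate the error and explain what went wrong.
Step 2: Multiply both sides by -1: -3 < -4

Step 2 multiplies both sides by -1 but fails to reverse the inequality sign. When multiplying (or dividing) an inequality by a negative number, the direction must be reversed. Since 3 < 4, we should get -3 > -4, i.e., -3 > -4.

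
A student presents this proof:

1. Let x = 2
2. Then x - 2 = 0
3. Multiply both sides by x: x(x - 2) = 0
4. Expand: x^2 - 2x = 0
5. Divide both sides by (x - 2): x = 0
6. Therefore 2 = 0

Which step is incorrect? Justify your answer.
Step 5: Divide both sides by (x - 2): x = 0

Step 5 divides both sides by (x - 2). However, since x = 2, we have (x - 2) = 0. Division by zero is undefined, making this step invalid.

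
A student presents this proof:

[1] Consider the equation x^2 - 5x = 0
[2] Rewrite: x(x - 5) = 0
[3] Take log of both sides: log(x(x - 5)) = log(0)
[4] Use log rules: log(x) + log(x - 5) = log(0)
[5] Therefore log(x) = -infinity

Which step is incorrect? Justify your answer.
Step 3: Take log of both sides: log(x(x - 5)) = log(0)

Step 3 takes the logarithm of both sides, resulting in log(0) on the right side. The logarithm is only defined for positive numbers; log(0) is undefined (approaches negative infinity). This operation is invalid.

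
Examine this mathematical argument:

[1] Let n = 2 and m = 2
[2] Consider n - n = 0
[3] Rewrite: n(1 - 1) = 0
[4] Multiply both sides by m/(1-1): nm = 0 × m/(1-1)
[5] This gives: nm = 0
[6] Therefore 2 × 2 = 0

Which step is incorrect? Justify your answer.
Step 4: Multiply both sides by m/(1-1): nm = 0 × m/(1-1)

Step 4 multiplies both sides by m/(1-1). However, 1-1 = 0, so this is multiplication by m/0, which is undefined. We cannot multiply by an undefined expression.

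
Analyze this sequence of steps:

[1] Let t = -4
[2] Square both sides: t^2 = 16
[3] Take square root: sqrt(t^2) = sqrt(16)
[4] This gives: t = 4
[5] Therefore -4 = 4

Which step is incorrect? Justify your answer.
Step 4: This gives: t = 4

Step 4 incorrectly states that sqrt(t^2) = t. The correct identity is sqrt(t^2) = |t|. Since t = -4 < 0, we have sqrt(t^2) = |-4| = 4, not t = -4.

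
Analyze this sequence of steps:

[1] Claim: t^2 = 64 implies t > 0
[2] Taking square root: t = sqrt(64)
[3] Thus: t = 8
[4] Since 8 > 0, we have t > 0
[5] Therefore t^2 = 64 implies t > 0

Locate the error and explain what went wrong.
Step 2: Taking square root: t = sqrt(64)

Step 2 takes the square root and assumes the positive root only. The equation t^2 = 64 actually has two solutions: t = 8 and t = -8. The proof silently assumes t > 0 without justification, then uses this assumption to conclude t > 0, which is circular. The counterexample t = -8 shows the claim is false.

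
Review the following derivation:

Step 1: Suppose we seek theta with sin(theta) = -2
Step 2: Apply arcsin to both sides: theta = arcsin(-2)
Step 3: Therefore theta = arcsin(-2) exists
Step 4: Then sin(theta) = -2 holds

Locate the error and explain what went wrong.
Step 2: Apply arcsin to both sides: theta = arcsin(-2)

Step 2 applies arcsin to -2. However, arcsin(x) is only defined for x in [-1, 1] because sin(theta) can only produce values in that range. Since |-2| > 1, arcsin(-2) is undefined. There is no angle whose sine equals -2.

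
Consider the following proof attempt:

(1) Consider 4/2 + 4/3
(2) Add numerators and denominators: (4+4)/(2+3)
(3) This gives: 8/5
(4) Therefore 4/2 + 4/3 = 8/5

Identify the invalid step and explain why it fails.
Step 2: Add numerators and denominators: (4+4)/(2+3)

Step 2 incorrectly adds fractions by separately adding numerators and denominators. This is wrong. The correct method requires a common denominator: 4/2 + 4/3 = (4×3 + 4×2)/(2×3) = 20/6 = 10/3. The method used gives 8/5, which is different.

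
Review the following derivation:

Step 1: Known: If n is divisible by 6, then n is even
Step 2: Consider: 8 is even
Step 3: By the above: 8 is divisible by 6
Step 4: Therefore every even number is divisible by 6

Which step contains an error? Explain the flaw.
Step 3: By the above: 8 is divisible by 6

Step 3 commits the fallacy of affirming the consequent. The known fact 'divisible by 6 → even' does NOT imply 'even → divisible by 6'. That would be the converse, which is false. For example, 8 is even but 8 ÷ 6 = 1.33, which is not an integer.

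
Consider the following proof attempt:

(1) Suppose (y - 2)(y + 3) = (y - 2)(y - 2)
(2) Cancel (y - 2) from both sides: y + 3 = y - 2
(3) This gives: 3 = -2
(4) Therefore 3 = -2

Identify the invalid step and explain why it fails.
Step 2: Cancel (y - 2) from both sides: y + 3 = y - 2

Step 2 cancels (y - 2) from both sides. This is only valid if (y - 2) ≠ 0, i.e., y ≠ 2. When y = 2, both sides equal zero regardless of the other factors. The correct approach requires considering y = 2 as a separate case.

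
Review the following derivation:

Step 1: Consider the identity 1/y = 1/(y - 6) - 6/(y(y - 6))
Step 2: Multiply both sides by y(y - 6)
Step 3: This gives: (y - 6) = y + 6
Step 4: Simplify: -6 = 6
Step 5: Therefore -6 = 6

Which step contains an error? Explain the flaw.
Step 3: This gives: (y - 6) = y + 6

Step 3 makes a sign error when clearing denominators. Multiplying -6/(y(y - 6)) by y(y - 6) gives -6, not +6. The correct result is (y - 6) = y - 6, which is trivially true, not (y - 6) = y + 6. (Step 1 is a valid identity: 1/(y - 6) - 6/(y(y - 6)) = (y - 6)/(y(y - 6)) = 1/y.)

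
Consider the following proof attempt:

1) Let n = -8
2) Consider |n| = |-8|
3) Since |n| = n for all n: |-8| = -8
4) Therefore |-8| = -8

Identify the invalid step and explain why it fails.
Step 3: Since |n| = n for all n: |-8| = -8

Step 3 incorrectly states that |n| = n for all n. The correct definition is |n| = n when n >= 0, and |n| = -n when n < 0. Since -8 < 0, we have |-8| = -(-8) = 8, not -8.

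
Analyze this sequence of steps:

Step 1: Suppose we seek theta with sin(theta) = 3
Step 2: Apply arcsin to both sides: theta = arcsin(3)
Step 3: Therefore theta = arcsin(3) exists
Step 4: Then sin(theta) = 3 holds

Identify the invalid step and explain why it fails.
Step 2: Apply arcsin to both sides: theta = arcsin(3)

Step 2 applies arcsin to 3. However, arcsin(x) is only defined for x in [-1, 1] because sin(theta) can only produce values in that range. Since |3| > 1, arcsin(3) is undefined. There is no angle whose sine equals 3.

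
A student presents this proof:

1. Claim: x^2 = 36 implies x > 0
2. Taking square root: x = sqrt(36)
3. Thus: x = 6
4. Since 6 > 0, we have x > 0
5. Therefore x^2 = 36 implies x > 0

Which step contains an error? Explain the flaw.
Step 2: Taking square root: x = sqrt(36)

Step 2 takes the square root and assumes the positive root only. The equation x^2 = 36 actually has two solutions: x = 6 and x = -6. The proof silently assumes x > 0 without justification, then uses this assumption to conclude x > 0, which is circular. The counterexample x = -6 shows the claim is false.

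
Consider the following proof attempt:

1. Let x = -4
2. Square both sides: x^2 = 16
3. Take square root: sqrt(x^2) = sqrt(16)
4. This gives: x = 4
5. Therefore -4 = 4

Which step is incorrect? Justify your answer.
Step 4: This gives: x = 4

Step 4 incorrectly states that sqrt(x^2) = x. The correct identity is sqrt(x^2) = |x|. Since x = -4 < 0, we have sqrt(x^2) = |-4| = 4, not x = -4.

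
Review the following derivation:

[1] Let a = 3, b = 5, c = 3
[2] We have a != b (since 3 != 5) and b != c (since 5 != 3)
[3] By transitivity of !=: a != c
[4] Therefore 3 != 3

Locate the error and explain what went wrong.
Step 3: By transitivity of !=: a != c

Step 3 incorrectly applies transitivity to the '!=' relation. Transitivity states: if a R b and b R c, then a R c. However, '!=' is not transitive. Counterexample: 3 != 5 and 5 != 3, but 3 = 3 (both equal 3). Transitivity holds for relations like <, <=, =, but not for !=.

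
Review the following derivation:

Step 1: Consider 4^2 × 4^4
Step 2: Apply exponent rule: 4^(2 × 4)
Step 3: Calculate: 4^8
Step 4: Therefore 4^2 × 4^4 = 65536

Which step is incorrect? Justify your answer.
Step 2: Apply exponent rule: 4^(2 × 4)

Step 2 incorrectly states that a^b × a^c = a^(b×c). The correct rule is a^b × a^c = a^(b+c). The actual value is 4^2 × 4^4 = 4^6 = 4096, not 4^8 = 65536.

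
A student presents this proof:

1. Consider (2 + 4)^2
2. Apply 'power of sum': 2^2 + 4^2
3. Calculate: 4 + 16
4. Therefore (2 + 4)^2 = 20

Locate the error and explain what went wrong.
Step 2: Apply 'power of sum': 2^2 + 4^2

Step 2 incorrectly applies a non-existent rule '(a+b)^n = a^n + b^n'. This is false in general. The correct expansion uses the binomial theorem. The actual value is (2 + 4)^2 = 6^2 = 36, not 20.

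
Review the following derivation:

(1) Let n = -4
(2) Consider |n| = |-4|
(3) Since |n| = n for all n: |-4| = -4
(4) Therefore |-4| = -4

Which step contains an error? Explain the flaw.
Step 3: Since |n| = n for all n: |-4| = -4

Step 3 incorrectly states that |n| = n for all n. The correct definition is |n| = n when n >= 0, and |n| = -n when n < 0. Since -4 < 0, we have |-4| = -(-4) = 4, not -4.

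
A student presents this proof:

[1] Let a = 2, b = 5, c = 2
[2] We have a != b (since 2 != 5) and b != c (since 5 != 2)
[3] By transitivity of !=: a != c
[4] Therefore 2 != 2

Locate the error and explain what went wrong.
Step 3: By transitivity of !=: a != c

Step 3 incorrectly applies transitivity to the '!=' relation. Transitivity states: if a R b and b R c, then a R c. However, '!=' is not transitive. Counterexample: 2 != 5 and 5 != 2, but 2 = 2 (both equal 2). Transitivity holds for relations like <, <=, =, but not for !=.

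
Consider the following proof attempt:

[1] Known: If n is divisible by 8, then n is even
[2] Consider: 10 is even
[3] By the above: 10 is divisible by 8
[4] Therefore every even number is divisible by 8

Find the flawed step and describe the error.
Step 3: By the above: 10 is divisible by 8

Step 3 commits the fallacy of affirming the consequent. The known fact 'divisible by 8 → even' does NOT imply 'even → divisible by 8'. That would be the converse, which is false. For example, 10 is even but 10 ÷ 8 = 1.25, which is not an integer.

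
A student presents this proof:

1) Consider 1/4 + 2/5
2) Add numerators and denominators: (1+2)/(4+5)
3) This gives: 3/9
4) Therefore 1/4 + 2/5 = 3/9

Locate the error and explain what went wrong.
Step 2: Add numerators and denominators: (1+2)/(4+5)

Step 2 incorrectly adds fractions by separately adding numerators and denominators. This is wrong. The correct method requires a common denominator: 1/4 + 2/5 = (1×5 + 2×4)/(4×5) = 13/20 = 13/20. The method used gives 3/9, which is different.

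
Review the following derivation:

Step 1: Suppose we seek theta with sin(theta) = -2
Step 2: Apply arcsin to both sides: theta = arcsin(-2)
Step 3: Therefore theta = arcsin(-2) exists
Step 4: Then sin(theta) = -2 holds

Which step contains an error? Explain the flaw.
Step 2: Apply arcsin to both sides: theta = arcsin(-2)

Step 2 applies arcsin to -2. However, arcsin(x) is only defined for x in [-1, 1] because sin(theta) can only produce values in that range. Since |-2| > 1, arcsin(-2) is undefined. There is no angle whose sine equals -2.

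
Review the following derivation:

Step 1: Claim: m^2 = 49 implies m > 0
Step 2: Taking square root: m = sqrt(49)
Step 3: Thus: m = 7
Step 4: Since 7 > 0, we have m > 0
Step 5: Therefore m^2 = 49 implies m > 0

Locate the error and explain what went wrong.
Step 2: Taking square root: m = sqrt(49)

Step 2 takes the square root and assumes the positive root only. The equation m^2 = 49 actually has two solutions: m = 7 and m = -7. The proof silently assumes m > 0 without justification, then uses this assumption to conclude m > 0, which is circular. The counterexample m = -7 shows the claim is false.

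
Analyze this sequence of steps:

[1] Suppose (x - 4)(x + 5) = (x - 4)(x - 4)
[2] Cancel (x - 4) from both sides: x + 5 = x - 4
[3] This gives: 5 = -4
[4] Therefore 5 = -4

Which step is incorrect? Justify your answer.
Step 2: Cancel (x - 4) from both sides: x + 5 = x - 4

Step 2 cancels (x - 4) from both sides. This is only valid if (x - 4) ≠ 0, i.e., x ≠ 4. When x = 4, both sides equal zero regardless of the other factors. The correct approach requires considering x = 4 as a separate case.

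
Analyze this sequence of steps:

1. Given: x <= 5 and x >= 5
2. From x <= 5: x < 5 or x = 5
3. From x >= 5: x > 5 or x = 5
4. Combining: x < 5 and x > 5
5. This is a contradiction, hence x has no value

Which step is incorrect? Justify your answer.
Step 4: Combining: x < 5 and x > 5

Step 4 incorrectly combines the conditions. From x <= 5 and x >= 5, the intersection is x = 5. The error treats the 'or' cases as 'and' requirements. The correct conclusion is that x = 5 is the unique solution, not that no solution exists.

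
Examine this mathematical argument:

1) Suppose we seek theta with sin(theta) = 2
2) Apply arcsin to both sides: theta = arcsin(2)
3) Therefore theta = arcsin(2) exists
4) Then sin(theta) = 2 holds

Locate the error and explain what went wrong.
Step 2: Apply arcsin to both sides: theta = arcsin(2)

Step 2 applies arcsin to 2. However, arcsin(x) is only defined for x in [-1, 1] because sin(theta) can only produce values in that range. Since |2| > 1, arcsin(2) is undefined. There is no angle whose sine equals 2.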